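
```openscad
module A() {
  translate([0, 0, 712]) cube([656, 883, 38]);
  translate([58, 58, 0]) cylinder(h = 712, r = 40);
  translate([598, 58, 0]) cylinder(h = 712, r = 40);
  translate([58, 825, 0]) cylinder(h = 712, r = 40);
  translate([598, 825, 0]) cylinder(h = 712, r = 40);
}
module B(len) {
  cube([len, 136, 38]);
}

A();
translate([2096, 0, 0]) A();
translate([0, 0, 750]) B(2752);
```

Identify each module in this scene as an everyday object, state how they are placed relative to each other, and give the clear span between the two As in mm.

A is a table. B is a beam. A beam spans the tops of two tables. The clear span between the two tables is 1440 mm.

Second table starts at x = 2096; first ends at x = 656; clear span = 2096 − 656 = 1440 mm.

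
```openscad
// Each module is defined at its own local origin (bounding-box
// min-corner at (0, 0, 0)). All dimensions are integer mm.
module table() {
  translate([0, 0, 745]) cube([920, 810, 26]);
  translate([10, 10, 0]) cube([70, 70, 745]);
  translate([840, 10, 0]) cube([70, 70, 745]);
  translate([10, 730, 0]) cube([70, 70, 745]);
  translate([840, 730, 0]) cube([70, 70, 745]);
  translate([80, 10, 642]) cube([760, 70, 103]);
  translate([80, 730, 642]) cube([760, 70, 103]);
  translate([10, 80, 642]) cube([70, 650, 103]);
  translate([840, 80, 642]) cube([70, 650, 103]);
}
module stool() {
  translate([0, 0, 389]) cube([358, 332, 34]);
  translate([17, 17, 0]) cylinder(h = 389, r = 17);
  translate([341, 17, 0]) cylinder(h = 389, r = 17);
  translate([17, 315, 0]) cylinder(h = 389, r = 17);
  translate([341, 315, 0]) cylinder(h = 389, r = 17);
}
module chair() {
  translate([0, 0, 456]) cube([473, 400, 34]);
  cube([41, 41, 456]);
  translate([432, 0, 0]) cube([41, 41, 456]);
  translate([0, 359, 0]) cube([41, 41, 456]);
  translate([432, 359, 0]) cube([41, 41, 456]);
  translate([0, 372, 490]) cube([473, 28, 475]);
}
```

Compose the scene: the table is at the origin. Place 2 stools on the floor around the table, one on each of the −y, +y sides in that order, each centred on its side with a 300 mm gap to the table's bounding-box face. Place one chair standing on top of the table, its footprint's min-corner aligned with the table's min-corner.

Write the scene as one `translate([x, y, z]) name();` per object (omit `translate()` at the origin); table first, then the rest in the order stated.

table();
translate([281, -632, 0]) stool();
translate([281, 1110, 0]) stool();
translate([0, 0, 771]) chair();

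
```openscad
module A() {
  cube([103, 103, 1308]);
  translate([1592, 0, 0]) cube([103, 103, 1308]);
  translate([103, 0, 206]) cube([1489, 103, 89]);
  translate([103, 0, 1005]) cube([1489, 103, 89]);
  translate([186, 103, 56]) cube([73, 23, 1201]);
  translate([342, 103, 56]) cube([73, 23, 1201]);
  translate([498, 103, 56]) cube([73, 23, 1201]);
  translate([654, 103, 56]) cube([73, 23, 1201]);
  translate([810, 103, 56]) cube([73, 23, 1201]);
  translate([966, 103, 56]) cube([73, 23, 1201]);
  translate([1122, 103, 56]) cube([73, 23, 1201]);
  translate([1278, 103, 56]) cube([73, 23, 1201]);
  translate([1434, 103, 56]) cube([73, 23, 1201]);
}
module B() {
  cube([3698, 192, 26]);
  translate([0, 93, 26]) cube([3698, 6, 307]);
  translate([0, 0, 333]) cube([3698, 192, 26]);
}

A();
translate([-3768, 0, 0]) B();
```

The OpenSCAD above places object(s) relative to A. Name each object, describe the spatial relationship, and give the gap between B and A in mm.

A is a fence section. B is an I-beam. The I-beam is on the floor beside the fence section on its −x side. The gap between the I-beam and the fence section is 70 mm.

The I-beam's nearest face is 70 mm from the fence section's −x face.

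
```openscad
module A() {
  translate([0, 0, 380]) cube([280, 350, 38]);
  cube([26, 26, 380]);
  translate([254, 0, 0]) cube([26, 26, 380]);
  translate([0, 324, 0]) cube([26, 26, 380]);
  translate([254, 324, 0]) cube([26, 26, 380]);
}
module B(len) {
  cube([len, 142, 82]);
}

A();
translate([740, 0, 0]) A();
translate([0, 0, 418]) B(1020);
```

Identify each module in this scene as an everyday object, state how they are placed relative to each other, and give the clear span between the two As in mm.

Second stool starts at x = 740; first ends at x = 280; clear span = 740 − 280 = 460 mm.

A is a stool. B is a beam. A beam spans the tops of two stools. The clear span between the two stools is 460 mm.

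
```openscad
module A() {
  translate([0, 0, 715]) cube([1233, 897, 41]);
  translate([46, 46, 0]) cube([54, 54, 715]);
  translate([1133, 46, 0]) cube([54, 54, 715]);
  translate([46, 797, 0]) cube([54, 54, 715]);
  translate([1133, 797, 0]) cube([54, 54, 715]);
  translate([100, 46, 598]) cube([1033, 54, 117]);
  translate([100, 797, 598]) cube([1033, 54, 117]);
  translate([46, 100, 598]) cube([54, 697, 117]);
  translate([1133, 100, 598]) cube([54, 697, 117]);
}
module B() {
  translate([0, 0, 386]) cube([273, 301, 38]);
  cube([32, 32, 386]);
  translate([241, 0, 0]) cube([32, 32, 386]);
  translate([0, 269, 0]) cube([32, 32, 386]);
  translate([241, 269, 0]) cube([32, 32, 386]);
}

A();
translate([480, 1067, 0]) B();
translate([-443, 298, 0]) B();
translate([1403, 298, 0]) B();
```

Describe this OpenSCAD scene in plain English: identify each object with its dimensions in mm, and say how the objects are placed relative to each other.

A is a table: top 1233 mm (x) × 897 mm (y), 41 mm thick, upper face at z = 756 mm, on four 54×54 mm square legs, each inset 46 mm from the nearest pair of top edges, running from z = 0 to the bottom of the top. Four apron rails, 54 mm thick and 117 mm tall, run between adjacent legs with their top edges flush with the underside of the top and their outer faces flush with the legs' outer faces.

B is a four-legged stool. The seat is a 273×301×38 mm slab whose top surface is at z = 424 mm; four square legs, each 32×32 mm in cross-section, run from the floor (z = 0) to the underside of the seat, each flush with a corner of the seat.

Three stools sit around the table at the +y, −x, +x sides.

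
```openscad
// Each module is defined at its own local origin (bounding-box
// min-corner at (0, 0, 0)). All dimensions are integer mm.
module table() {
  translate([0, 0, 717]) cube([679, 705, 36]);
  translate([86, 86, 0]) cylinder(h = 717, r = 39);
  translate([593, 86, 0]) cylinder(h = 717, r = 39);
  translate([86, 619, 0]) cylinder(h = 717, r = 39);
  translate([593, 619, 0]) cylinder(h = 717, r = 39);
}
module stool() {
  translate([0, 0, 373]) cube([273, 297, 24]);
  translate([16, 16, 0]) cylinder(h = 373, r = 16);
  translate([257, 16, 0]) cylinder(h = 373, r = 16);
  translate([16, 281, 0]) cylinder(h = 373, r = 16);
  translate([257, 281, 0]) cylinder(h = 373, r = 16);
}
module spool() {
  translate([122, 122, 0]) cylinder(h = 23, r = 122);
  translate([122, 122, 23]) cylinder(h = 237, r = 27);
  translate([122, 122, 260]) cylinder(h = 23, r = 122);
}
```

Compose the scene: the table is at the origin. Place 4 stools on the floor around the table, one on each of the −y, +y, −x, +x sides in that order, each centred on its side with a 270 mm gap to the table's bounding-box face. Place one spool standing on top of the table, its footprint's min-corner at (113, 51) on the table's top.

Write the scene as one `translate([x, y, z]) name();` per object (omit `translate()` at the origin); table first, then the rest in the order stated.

table();
translate([203, -567, 0]) stool();
translate([203, 975, 0]) stool();
translate([-543, 204, 0]) stool();
translate([949, 204, 0]) stool();
translate([113, 51, 753]) spool();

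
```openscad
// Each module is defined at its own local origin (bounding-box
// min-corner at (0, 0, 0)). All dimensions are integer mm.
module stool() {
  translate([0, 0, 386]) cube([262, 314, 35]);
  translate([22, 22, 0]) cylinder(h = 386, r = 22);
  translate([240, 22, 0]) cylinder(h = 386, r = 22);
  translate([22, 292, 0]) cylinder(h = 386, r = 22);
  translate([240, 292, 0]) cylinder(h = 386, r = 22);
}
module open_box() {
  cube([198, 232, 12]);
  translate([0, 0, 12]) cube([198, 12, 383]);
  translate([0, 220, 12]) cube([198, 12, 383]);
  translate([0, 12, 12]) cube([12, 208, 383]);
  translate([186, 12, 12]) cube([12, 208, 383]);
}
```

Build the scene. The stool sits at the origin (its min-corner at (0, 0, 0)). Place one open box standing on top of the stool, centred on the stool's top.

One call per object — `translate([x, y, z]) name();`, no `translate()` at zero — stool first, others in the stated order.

stool();
translate([32, 41, 421]) open_box();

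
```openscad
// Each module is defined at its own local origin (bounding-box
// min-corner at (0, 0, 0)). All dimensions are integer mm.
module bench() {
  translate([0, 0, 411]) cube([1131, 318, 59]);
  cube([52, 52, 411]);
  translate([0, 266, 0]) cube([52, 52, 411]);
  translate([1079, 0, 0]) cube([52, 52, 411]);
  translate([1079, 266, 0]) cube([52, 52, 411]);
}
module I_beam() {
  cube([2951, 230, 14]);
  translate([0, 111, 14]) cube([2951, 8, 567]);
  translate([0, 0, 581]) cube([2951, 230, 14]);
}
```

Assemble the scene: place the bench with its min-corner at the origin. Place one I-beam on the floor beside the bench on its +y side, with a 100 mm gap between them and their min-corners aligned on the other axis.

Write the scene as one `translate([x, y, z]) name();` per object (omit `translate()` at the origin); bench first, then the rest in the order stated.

bench();
translate([0, 418, 0]) I_beam();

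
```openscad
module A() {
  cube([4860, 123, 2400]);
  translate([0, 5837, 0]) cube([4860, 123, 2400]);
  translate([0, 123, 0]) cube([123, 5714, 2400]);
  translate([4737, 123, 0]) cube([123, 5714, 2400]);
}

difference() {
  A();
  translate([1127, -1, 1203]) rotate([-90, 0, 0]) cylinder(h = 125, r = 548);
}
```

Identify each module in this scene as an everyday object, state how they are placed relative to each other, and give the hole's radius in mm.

A is a house frame. The house frame has a circular hole through its front wall. The hole's radius is 548 mm.

The subtracted cylinder has r = 548 mm.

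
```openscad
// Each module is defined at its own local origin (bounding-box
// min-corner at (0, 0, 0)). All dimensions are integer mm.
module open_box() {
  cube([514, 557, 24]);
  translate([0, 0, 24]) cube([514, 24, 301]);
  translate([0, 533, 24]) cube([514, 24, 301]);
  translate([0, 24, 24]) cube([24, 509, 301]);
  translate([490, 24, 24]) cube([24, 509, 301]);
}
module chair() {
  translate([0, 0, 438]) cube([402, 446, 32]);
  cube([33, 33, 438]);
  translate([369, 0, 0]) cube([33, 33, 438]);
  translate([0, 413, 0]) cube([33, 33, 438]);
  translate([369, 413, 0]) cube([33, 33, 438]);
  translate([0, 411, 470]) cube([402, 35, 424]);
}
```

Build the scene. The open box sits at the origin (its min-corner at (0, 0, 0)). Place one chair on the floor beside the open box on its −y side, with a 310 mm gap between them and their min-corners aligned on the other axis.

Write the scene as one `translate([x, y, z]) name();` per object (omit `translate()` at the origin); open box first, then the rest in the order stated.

open_box();
translate([0, -756, 0]) chair();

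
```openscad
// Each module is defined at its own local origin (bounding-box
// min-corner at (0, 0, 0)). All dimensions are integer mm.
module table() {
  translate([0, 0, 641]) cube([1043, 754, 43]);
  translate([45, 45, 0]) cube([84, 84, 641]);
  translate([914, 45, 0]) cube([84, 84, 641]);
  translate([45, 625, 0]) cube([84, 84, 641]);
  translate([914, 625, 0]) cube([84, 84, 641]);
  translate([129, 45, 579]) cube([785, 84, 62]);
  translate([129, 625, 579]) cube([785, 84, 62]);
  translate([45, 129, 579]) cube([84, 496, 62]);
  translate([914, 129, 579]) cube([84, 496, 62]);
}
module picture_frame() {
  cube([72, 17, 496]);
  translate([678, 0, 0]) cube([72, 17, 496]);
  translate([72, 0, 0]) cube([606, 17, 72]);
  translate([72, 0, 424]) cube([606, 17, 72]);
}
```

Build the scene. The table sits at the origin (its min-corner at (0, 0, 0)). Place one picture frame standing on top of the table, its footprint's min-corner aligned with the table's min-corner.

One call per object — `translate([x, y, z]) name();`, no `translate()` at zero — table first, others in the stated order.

table();
translate([0, 0, 684]) picture_frame();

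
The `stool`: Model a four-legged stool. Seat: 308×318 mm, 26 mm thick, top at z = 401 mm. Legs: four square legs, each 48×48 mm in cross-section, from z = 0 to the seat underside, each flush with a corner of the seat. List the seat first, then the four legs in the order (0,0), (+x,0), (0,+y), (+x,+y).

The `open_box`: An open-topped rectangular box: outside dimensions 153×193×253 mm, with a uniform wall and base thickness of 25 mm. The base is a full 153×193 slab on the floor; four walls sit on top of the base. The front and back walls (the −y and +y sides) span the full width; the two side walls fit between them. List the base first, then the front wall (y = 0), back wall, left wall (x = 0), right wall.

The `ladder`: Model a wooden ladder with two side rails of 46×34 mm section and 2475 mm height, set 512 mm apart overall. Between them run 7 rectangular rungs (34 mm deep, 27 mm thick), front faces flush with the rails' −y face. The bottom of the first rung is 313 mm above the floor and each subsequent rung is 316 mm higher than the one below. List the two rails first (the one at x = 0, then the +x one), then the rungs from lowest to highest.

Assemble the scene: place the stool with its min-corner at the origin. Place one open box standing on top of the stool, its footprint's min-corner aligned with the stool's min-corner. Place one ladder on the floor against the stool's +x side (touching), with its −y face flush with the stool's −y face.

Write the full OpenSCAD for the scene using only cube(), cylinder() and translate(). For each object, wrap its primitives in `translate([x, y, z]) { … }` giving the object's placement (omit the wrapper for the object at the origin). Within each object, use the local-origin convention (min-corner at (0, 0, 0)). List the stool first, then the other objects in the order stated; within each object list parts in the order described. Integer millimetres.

translate([0, 0, 375]) cube([308, 318, 26]);
cube([48, 48, 375]);
translate([260, 0, 0]) cube([48, 48, 375]);
translate([0, 270, 0]) cube([48, 48, 375]);
translate([260, 270, 0]) cube([48, 48, 375]);
translate([0, 0, 401]) {
  cube([153, 193, 25]);
  translate([0, 0, 25]) cube([153, 25, 228]);
  translate([0, 168, 25]) cube([153, 25, 228]);
  translate([0, 25, 25]) cube([25, 143, 228]);
  translate([128, 25, 25]) cube([25, 143, 228]);
}
translate([308, 0, 0]) {
  cube([46, 34, 2475]);
  translate([466, 0, 0]) cube([46, 34, 2475]);
  translate([46, 0, 313]) cube([420, 34, 27]);
  translate([46, 0, 629]) cube([420, 34, 27]);
  translate([46, 0, 945]) cube([420, 34, 27]);
  translate([46, 0, 1261]) cube([420, 34, 27]);
  translate([46, 0, 1577]) cube([420, 34, 27]);
  translate([46, 0, 1893]) cube([420, 34, 27]);
  translate([46, 0, 2209]) cube([420, 34, 27]);
}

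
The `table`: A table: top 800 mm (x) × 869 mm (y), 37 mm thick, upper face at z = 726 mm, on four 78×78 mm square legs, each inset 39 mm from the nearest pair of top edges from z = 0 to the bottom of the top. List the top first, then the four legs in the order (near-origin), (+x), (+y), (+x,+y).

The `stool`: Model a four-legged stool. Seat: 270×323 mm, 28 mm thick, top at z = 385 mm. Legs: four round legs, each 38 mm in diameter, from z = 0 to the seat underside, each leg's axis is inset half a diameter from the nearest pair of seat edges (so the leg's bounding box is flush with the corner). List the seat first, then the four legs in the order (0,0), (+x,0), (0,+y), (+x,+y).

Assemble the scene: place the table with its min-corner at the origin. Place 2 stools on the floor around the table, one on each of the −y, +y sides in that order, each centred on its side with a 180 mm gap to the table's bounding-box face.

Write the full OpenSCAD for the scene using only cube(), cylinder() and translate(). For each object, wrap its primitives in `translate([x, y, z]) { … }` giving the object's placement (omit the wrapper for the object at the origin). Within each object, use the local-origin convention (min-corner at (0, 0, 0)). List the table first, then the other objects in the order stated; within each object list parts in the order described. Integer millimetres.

translate([0, 0, 689]) cube([800, 869, 37]);
translate([39, 39, 0]) cube([78, 78, 689]);
translate([683, 39, 0]) cube([78, 78, 689]);
translate([39, 752, 0]) cube([78, 78, 689]);
translate([683, 752, 0]) cube([78, 78, 689]);
translate([265, -503, 0]) {
  translate([0, 0, 357]) cube([270, 323, 28]);
  translate([19, 19, 0]) cylinder(h = 357, r = 19);
  translate([251, 19, 0]) cylinder(h = 357, r = 19);
  translate([19, 304, 0]) cylinder(h = 357, r = 19);
  translate([251, 304, 0]) cylinder(h = 357, r = 19);
}
translate([265, 1049, 0]) {
  translate([0, 0, 357]) cube([270, 323, 28]);
  translate([19, 19, 0]) cylinder(h = 357, r = 19);
  translate([251, 19, 0]) cylinder(h = 357, r = 19);
  translate([19, 304, 0]) cylinder(h = 357, r = 19);
  translate([251, 304, 0]) cylinder(h = 357, r = 19);
}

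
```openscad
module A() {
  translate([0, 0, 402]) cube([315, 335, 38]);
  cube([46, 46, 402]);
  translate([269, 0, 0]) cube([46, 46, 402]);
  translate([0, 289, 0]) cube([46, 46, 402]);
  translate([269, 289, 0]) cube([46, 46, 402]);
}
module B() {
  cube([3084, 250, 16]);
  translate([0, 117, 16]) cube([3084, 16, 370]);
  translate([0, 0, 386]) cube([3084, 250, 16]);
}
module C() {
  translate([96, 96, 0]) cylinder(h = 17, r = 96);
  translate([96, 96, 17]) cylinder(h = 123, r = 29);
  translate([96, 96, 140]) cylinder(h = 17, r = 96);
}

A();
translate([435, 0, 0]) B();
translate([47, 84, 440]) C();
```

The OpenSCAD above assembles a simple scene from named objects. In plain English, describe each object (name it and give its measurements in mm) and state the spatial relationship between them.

A is a four-legged stool. The seat is a 315×335×38 mm slab whose top surface is at z = 440 mm; four square legs, each 46×46 mm in cross-section, run from the floor (z = 0) to the underside of the seat, each flush with a corner of the seat.

B is an I-beam lying along x, 3084 mm long. Overall section height 402 mm. Two flanges 250 mm wide (y) and 16 mm thick, one on the floor and one at the top; a web 16 mm thick runs between them, centred on the flange width.

C is a spool: two coaxial disc flanges of radius 96 mm and thickness 17 mm, joined by a core cylinder of radius 29 mm and height 123 mm. The lower flange rests on z = 0 and the three cylinders share a vertical axis.

The I-beam is on the floor beside the stool on its +x side. The spool is on top of the stool.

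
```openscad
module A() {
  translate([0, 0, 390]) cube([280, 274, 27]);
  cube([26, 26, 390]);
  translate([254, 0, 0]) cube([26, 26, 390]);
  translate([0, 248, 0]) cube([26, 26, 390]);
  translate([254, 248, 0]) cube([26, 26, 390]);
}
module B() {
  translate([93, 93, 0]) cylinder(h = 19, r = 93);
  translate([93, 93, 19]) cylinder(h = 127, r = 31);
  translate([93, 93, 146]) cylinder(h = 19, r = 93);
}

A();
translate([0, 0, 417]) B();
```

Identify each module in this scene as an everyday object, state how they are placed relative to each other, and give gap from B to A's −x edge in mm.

The spool's min-x is at 0; the stool's min-x is 0; gap = 0 mm.

A is a stool. B is a spool. The spool is on top of the stool. The gap from the spool to the stool's −x edge is 0 mm.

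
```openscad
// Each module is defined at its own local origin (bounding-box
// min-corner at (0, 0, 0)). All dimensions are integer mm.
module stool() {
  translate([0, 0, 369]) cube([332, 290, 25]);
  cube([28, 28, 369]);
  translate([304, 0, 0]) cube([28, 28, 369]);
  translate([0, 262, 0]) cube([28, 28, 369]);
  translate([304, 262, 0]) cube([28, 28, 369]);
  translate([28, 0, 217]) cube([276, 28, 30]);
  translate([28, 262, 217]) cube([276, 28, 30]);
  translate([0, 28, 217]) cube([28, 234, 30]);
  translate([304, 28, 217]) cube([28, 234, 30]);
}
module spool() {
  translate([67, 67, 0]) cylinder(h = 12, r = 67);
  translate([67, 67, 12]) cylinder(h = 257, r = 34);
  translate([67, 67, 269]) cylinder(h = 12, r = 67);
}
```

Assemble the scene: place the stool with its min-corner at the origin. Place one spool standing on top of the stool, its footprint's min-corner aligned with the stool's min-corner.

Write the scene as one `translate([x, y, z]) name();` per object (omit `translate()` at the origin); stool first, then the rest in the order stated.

stool();
translate([0, 0, 394]) spool();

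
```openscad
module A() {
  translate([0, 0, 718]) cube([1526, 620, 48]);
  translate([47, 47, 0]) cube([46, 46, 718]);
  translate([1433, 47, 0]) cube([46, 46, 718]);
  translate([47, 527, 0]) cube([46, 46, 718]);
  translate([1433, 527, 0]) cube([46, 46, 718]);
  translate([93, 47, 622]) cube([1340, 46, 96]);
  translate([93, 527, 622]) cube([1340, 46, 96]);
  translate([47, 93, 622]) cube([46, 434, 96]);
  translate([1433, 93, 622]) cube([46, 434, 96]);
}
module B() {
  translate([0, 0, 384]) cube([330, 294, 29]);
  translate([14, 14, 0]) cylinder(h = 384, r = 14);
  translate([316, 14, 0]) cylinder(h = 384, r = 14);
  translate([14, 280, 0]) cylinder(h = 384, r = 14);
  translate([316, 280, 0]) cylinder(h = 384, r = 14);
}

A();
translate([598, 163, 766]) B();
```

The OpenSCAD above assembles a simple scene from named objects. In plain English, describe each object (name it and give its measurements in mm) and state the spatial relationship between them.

A is a table with a 1526×620 mm rectangular top, 48 mm thick, top surface at z = 766 mm, supported by four 46×46 mm square legs, each inset 47 mm from the nearest pair of top edges, running from the floor. Four apron rails, 46 mm thick and 96 mm tall, run between adjacent legs with their top edges flush with the underside of the top and their outer faces flush with the legs' outer faces.

B is a four-legged stool. The seat is a 330×294×29 mm slab whose top surface is at z = 413 mm; four round legs, each 28 mm in diameter, run from the floor (z = 0) to the underside of the seat, each leg's axis is inset half a diameter from the nearest pair of seat edges (so the leg's bounding box is flush with the corner).

The stool is on top of the table, centred.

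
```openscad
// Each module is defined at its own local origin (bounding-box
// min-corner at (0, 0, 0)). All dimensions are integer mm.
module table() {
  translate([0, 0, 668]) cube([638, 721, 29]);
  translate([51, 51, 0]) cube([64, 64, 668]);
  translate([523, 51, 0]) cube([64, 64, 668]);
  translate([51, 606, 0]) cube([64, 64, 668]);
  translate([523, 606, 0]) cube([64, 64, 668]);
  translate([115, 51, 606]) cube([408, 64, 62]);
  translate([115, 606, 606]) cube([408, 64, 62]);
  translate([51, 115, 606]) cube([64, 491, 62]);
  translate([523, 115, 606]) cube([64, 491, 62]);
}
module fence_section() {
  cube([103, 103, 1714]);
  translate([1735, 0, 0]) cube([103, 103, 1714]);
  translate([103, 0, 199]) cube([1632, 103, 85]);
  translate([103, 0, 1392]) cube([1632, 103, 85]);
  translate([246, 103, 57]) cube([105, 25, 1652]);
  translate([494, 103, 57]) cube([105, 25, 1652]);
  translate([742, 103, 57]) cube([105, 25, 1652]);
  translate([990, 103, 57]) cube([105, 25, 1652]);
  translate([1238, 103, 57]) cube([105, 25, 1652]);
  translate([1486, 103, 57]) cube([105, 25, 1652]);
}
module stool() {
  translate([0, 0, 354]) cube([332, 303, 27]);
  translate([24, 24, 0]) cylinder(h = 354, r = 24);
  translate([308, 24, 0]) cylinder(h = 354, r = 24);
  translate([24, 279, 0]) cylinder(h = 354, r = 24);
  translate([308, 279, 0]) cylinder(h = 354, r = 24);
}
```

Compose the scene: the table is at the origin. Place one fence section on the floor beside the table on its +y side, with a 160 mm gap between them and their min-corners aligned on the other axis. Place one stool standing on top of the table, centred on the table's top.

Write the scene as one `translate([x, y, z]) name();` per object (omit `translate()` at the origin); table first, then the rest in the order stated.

table();
translate([0, 881, 0]) fence_section();
translate([153, 209, 697]) stool();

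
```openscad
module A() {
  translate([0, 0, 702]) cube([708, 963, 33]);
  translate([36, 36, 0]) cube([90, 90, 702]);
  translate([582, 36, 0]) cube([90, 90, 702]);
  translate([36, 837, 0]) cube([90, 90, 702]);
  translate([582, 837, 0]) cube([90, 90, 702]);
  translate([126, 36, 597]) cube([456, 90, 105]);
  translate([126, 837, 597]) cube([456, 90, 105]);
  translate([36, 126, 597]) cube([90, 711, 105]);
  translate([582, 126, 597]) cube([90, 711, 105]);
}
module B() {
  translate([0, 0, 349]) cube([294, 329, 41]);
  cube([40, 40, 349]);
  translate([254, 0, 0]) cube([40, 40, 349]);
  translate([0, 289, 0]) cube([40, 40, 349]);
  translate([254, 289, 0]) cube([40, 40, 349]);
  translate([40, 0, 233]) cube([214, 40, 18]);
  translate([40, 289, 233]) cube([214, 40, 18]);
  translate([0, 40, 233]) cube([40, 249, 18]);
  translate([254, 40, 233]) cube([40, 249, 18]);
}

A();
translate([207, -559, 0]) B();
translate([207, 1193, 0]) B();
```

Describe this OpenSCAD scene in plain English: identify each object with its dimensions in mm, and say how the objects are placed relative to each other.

A is a table: top 708 mm (x) × 963 mm (y), 33 mm thick, upper face at z = 735 mm, on four 90×90 mm square legs, each inset 36 mm from the nearest pair of top edges, running from z = 0 to the bottom of the top. Four apron rails, 90 mm thick and 105 mm tall, run between adjacent legs with their top edges flush with the underside of the top and their outer faces flush with the legs' outer faces.

B is a simple wooden stool: a rectangular seat 294 mm (x) by 329 mm (y), 41 mm thick, top face at z = 390 mm, on four square legs, each 40×40 mm in cross-section. The legs rest on z = 0, each flush with a corner of the seat. Four stretchers, 40 mm wide and 18 mm tall, connect adjacent legs with their undersides at z = 233 mm, each running between the inner faces of the legs it joins and aligned with the legs' outer faces on the other axis.

Two stools sit around the table at the −y, +y sides.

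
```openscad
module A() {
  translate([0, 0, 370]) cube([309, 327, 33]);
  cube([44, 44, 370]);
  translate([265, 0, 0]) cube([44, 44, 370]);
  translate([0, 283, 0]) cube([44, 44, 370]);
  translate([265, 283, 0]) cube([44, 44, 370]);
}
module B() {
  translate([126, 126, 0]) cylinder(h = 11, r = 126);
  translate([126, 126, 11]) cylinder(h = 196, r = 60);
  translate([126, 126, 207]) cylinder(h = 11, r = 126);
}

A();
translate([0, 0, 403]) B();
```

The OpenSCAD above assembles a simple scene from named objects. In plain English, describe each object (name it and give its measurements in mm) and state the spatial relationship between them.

A is a simple wooden stool: a rectangular seat 309 mm (x) by 327 mm (y), 33 mm thick, top face at z = 403 mm, on four square legs, each 44×44 mm in cross-section. The legs rest on z = 0, each flush with a corner of the seat.

B is a spool: two coaxial disc flanges of radius 126 mm and thickness 11 mm, joined by a core cylinder of radius 60 mm and height 196 mm. The lower flange rests on z = 0 and the three cylinders share a vertical axis.

The spool is on top of the stool.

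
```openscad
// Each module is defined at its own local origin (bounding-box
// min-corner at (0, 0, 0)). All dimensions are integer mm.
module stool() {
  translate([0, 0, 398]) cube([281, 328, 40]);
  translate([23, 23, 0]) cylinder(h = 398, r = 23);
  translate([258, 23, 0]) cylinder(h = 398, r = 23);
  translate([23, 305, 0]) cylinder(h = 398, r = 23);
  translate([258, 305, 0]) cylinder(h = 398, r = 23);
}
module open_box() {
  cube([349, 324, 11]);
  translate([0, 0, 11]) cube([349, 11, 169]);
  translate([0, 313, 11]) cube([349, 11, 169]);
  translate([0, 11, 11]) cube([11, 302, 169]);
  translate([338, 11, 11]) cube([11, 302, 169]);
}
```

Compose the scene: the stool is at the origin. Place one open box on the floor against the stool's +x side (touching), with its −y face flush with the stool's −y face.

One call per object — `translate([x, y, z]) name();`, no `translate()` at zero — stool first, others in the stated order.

stool();
translate([281, 0, 0]) open_box();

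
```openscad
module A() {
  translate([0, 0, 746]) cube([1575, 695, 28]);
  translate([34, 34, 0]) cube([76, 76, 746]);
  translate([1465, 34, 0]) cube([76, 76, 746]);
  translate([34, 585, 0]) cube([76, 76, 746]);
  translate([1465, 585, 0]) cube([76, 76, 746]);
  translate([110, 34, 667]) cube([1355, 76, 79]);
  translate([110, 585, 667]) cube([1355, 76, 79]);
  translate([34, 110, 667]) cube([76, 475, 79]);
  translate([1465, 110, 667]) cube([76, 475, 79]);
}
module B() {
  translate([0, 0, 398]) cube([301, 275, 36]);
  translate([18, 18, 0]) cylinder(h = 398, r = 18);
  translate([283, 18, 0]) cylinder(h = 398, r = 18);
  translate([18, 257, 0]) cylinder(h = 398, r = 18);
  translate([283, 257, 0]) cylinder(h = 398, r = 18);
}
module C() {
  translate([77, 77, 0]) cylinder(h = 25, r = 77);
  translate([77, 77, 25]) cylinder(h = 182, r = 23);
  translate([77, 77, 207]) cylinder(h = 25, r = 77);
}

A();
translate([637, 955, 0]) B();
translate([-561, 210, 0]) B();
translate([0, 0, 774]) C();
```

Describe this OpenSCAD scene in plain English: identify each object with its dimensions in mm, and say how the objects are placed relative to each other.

A is a rectangular dining table. The top is 1575×695×28 mm with its upper surface at z = 774 mm. It stands on four 76×76 mm square legs, each inset 34 mm from the nearest pair of top edges, running from the floor to the underside of the top. Four apron rails, 76 mm thick and 79 mm tall, run between adjacent legs with their top edges flush with the underside of the top and their outer faces flush with the legs' outer faces.

B is a four-legged stool. The seat is 301×275 mm, 36 mm thick, top at z = 434 mm. It stands on four round legs, each 36 mm in diameter, from z = 0 to the seat underside, each leg's axis is inset half a diameter from the nearest pair of seat edges (so the leg's bounding box is flush with the corner).

C is a spool: two coaxial disc flanges of radius 77 mm and thickness 25 mm, joined by a core cylinder of radius 23 mm and height 182 mm. The lower flange rests on z = 0 and the three cylinders share a vertical axis.

Two stools sit around the table at the +y, −x sides. The spool is on top of the table.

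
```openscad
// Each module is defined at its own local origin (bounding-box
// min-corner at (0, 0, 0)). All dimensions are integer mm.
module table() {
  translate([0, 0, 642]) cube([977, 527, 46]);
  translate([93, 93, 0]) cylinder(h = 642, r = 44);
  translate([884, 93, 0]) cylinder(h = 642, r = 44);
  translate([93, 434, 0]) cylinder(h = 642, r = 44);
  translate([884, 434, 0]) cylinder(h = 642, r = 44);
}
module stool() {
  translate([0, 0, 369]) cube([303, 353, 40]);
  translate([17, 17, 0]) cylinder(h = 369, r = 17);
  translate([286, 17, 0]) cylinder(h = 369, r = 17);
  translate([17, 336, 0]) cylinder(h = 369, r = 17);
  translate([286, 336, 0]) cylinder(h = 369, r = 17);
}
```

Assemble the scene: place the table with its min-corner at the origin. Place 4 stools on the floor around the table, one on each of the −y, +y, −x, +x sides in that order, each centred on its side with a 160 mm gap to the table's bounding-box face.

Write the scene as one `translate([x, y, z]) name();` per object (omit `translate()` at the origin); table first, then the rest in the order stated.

table();
translate([337, -513, 0]) stool();
translate([337, 687, 0]) stool();
translate([-463, 87, 0]) stool();
translate([1137, 87, 0]) stool();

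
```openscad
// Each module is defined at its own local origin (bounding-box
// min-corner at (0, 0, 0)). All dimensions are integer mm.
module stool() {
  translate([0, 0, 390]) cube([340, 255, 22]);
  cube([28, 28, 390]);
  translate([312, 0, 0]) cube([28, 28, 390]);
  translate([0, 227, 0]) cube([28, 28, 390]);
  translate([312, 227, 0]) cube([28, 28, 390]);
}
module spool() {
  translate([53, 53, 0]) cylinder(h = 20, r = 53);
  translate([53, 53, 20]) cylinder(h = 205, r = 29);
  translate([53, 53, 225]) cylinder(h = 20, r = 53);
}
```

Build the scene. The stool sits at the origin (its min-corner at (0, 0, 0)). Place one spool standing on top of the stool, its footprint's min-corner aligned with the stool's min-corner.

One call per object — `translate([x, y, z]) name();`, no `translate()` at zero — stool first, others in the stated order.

stool();
translate([0, 0, 412]) spool();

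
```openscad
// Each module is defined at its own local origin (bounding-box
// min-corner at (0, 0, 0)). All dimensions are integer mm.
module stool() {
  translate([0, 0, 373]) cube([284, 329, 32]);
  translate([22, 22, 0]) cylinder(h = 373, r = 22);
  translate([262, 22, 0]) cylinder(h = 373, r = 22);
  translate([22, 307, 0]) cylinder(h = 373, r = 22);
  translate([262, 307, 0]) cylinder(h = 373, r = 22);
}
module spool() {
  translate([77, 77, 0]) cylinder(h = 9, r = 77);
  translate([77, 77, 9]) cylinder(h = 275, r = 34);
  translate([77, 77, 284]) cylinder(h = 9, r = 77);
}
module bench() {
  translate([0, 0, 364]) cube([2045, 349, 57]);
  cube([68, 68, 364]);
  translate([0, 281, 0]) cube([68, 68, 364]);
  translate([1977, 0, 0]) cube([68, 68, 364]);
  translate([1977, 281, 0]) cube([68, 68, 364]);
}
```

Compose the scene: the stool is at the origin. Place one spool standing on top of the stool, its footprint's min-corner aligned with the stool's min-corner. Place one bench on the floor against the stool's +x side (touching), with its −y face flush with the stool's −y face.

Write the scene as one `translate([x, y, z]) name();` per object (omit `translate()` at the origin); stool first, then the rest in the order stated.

stool();
translate([0, 0, 405]) spool();
translate([284, 0, 0]) bench();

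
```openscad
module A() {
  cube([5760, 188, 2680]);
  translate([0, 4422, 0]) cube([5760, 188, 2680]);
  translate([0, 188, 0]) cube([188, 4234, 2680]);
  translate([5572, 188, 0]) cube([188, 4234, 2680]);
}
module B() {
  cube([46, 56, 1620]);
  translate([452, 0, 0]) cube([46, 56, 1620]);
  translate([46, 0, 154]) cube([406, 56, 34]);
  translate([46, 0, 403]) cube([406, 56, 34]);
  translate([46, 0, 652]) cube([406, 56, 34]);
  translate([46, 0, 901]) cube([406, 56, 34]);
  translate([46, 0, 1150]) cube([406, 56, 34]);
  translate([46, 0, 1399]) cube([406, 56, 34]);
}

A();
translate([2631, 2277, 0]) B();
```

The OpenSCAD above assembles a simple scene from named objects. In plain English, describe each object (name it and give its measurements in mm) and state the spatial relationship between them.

A is the wall frame of a small rectangular building: four walls, each 2680 mm tall and 188 mm thick, enclosing a footprint 5760 mm (x) by 4610 mm (y) outside-to-outside, with no floor or roof. The front and back walls (the −y and +y sides) span the full width; the two side walls fit between them.

B is a wooden ladder with two side rails of 46×56 mm section and 1620 mm height, set 498 mm apart overall. Between them run 6 rectangular rungs (56 mm deep, 34 mm thick), front faces flush with the rails' −y face. The bottom of the first rung is 154 mm above the floor and each subsequent rung is 249 mm higher than the one below.

The ladder sits inside the house frame, centred.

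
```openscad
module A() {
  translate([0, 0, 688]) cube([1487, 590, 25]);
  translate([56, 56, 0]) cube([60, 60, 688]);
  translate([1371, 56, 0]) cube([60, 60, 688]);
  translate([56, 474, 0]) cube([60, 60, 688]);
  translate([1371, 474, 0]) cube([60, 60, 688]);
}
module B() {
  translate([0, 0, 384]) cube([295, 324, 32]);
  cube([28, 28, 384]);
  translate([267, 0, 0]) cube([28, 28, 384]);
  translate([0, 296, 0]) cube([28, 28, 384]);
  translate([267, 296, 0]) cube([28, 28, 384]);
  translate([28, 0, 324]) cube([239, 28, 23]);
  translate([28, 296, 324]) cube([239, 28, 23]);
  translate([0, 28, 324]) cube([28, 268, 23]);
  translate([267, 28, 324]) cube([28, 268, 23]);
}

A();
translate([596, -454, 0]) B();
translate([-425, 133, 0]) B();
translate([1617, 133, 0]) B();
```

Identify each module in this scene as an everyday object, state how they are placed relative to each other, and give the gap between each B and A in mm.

A is a table. B is a stool. Three stools sit around the table at the −y, −x, +x sides. The gap between each stool and the table is 130 mm.

Each stool's nearest face is 130 mm from the table's bounding box.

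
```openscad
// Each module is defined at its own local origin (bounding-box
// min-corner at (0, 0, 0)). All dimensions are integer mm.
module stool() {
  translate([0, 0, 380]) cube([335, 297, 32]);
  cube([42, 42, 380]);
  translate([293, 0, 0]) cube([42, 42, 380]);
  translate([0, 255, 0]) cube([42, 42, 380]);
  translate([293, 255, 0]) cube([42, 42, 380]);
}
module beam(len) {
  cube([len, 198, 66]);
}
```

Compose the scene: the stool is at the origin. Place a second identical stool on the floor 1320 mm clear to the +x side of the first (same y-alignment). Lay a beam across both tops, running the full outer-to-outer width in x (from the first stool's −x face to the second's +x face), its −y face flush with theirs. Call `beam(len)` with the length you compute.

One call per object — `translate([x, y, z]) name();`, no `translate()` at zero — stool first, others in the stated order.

stool();
translate([1655, 0, 0]) stool();
translate([0, 0, 412]) beam(1990);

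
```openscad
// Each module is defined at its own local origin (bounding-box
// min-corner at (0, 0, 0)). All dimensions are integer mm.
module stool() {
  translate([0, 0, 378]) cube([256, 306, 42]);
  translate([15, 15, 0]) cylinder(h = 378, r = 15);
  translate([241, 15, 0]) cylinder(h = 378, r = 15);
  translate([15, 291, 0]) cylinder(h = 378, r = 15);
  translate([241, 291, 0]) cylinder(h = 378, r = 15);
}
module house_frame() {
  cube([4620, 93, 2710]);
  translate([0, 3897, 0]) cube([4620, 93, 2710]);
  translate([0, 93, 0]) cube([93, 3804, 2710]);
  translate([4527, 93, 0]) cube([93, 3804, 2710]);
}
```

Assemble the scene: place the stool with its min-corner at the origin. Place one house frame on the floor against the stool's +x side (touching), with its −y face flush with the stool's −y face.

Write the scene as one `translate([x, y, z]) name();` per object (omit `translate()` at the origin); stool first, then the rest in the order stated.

stool();
translate([256, 0, 0]) house_frame();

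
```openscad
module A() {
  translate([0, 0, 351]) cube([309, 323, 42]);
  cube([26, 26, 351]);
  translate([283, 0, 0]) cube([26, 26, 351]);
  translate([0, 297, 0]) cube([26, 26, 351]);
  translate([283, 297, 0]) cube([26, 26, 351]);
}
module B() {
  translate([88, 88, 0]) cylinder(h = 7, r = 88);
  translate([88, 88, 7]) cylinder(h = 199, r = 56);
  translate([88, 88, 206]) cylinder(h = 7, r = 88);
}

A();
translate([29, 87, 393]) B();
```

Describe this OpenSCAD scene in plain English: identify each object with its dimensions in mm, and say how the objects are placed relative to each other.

A is a four-legged stool. The seat is 309×323 mm, 42 mm thick, top at z = 393 mm. It stands on four square legs, each 26×26 mm in cross-section, from z = 0 to the seat underside, each flush with a corner of the seat.

B is a spool: two coaxial disc flanges of radius 88 mm and thickness 7 mm, joined by a core cylinder of radius 56 mm and height 199 mm. The lower flange rests on z = 0 and the three cylinders share a vertical axis.

The spool is on top of the stool.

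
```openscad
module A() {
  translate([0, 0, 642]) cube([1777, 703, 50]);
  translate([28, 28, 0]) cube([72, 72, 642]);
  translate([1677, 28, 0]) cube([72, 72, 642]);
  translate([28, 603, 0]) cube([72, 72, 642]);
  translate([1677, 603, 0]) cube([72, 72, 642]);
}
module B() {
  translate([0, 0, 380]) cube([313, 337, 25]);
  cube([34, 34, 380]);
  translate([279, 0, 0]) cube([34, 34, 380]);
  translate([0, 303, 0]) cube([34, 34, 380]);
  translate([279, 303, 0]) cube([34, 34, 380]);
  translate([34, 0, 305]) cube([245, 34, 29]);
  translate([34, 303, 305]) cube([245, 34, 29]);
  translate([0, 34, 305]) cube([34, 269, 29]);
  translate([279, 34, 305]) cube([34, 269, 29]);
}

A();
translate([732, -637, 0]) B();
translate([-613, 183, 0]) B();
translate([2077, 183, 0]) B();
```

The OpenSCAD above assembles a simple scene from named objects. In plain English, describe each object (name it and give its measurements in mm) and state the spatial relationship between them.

A is a rectangular dining table. The top is 1777×703×50 mm with its upper surface at z = 692 mm. It stands on four 72×72 mm square legs, each inset 28 mm from the nearest pair of top edges, running from the floor to the underside of the top.

B is a simple wooden stool: a rectangular seat 313 mm (x) by 337 mm (y), 25 mm thick, top face at z = 405 mm, on four square legs, each 34×34 mm in cross-section. The legs rest on z = 0, each flush with a corner of the seat. Four stretchers, 34 mm wide and 29 mm tall, connect adjacent legs with their undersides at z = 305 mm, each running between the inner faces of the legs it joins and aligned with the legs' outer faces on the other axis.

Three stools sit around the table at the −y, −x, +x sides.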